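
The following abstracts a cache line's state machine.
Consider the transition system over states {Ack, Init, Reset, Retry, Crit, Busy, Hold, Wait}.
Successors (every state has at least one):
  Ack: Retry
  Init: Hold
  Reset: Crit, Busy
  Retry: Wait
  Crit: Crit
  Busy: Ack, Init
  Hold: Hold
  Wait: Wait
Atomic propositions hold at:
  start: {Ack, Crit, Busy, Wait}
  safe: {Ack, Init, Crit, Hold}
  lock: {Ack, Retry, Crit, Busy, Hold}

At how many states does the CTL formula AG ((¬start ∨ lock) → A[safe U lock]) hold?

7

Sat(¬start) = {Init, Reset, Retry, Hold}
Sat(¬start ∨ lock) = {Ack, Init, Reset, Retry, Crit, Busy, Hold}
A[safe U lock]: least fixpoint, start Z0 = Sat(lock) = {Ack, Retry, Crit, Busy, Hold}, add states in Sat(safe) with every successor in Z. Z1 = {Ack, Init, Retry, Crit, Busy, Hold}; fixed.
Sat(A[safe U lock]) = {Ack, Init, Retry, Crit, Busy, Hold}
Sat((¬start ∨ lock) → A[safe U lock]) = {Ack, Init, Retry, Crit, Busy, Hold, Wait}
AG ((¬start ∨ lock) → A[safe U lock]): greatest fixpoint, start Z0 = {Ack, Init, Retry, Crit, Busy, Hold, Wait}, keep only states in Sat with every successor in Z. Already a fixed point.
Sat(AG ((¬start ∨ lock) → A[safe U lock])) = {Ack, Init, Retry, Crit, Busy, Hold, Wait}
|Sat(AG ((¬start ∨ lock) → A[safe U lock]))| = |{Ack, Init, Retry, Crit, Busy, Hold, Wait}| = 7.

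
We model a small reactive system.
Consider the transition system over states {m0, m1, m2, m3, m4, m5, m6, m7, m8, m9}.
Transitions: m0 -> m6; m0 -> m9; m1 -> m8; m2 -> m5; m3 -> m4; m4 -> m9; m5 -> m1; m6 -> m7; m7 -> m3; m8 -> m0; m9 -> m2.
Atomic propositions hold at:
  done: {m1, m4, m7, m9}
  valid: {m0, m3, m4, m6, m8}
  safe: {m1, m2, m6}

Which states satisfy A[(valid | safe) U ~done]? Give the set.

{m0, m1, m2, m3, m5, m6, m8}

Sat(valid | safe) = {m0, m1, m2, m3, m4, m6, m8}
Sat(~done) = {m0, m2, m3, m5, m6, m8}
A[(valid | safe) U ~done]: least fixpoint, start Z0 = Sat(~done) = {m0, m2, m3, m5, m6, m8}, add states in Sat(valid | safe) with every successor in Z. Z1 = {m0, m1, m2, m3, m5, m6, m8}; fixed.
Sat(A[(valid | safe) U ~done]) = {m0, m1, m2, m3, m5, m6, m8}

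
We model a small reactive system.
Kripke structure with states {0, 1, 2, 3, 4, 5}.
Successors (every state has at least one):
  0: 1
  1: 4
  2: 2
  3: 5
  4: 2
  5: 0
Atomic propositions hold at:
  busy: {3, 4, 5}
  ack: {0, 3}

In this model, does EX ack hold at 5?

Sat(EX ack) = {s : some successor in {0, 3}} = {5}
5 ∈ Sat(EX ack) = {5}, so the formula holds at 5.

Yes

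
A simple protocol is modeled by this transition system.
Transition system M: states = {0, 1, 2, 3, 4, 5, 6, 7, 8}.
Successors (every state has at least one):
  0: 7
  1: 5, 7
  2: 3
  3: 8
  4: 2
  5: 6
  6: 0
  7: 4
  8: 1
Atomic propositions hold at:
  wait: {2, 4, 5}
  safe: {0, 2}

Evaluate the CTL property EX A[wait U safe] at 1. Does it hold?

No

A[wait U safe]: least fixpoint, start Z0 = Sat(safe) = {0, 2}, add states in Sat(wait) with every successor in Z. Z1 = {0, 2, 4}; fixed.
Sat(A[wait U safe]) = {0, 2, 4}
Sat(EX A[wait U safe]) = {s : some successor in {0, 2, 4}} = {4, 6, 7}
1 ∉ Sat(EX A[wait U safe]) = {4, 6, 7}, so the formula does not hold at 1.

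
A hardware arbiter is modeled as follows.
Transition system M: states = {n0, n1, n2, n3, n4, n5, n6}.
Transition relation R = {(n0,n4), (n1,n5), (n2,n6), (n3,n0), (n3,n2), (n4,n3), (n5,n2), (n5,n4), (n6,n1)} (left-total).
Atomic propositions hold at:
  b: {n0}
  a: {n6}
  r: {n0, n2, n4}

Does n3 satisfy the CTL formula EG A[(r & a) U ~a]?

Sat(r & a) = ∅
Sat(~a) = {n0, n1, n2, n3, n4, n5}
A[(r & a) U ~a]: least fixpoint, start Z0 = Sat(~a) = {n0, n1, n2, n3, n4, n5}, add states in Sat(r & a) with every successor in Z. Already a fixed point.
Sat(A[(r & a) U ~a]) = {n0, n1, n2, n3, n4, n5}
EG A[(r & a) U ~a]: greatest fixpoint, start Z0 = {n0, n1, n2, n3, n4, n5}, keep only states in Sat with some successor in Z. Z1 = {n0, n1, n3, n4, n5}; fixed.
Sat(EG A[(r & a) U ~a]) = {n0, n1, n3, n4, n5}
n3 ∈ Sat(EG A[(r & a) U ~a]) = {n0, n1, n3, n4, n5}, so the formula holds at n3.

Yes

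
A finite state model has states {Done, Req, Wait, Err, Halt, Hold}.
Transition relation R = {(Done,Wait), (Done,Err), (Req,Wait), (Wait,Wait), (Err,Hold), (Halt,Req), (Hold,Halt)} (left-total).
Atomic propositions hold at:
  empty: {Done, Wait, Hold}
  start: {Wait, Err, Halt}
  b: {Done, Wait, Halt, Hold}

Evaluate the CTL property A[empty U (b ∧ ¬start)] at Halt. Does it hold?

No

Sat(¬start) = {Done, Req, Hold}
Sat(b ∧ ¬start) = {Done, Hold}
A[empty U (b ∧ ¬start)]: least fixpoint, start Z0 = Sat((b ∧ ¬start)) = {Done, Hold}, add states in Sat(empty) with every successor in Z. Already a fixed point.
Sat(A[empty U (b ∧ ¬start)]) = {Done, Hold}
Halt ∉ Sat(A[empty U (b ∧ ¬start)]) = {Done, Hold}, so the formula does not hold at Halt.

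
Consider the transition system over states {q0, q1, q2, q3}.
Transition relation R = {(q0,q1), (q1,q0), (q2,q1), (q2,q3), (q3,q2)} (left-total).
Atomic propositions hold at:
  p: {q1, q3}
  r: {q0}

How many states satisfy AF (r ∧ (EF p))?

EF p: least fixpoint, start Z0 = {q1, q3}, add states with some successor in Z. Z1 = {q0, q1, q2, q3}; fixed.
Sat(EF p) = {q0, q1, q2, q3}
Sat(r ∧ (EF p)) = {q0}
AF (r ∧ (EF p)): least fixpoint, start Z0 = {q0}, add states with every successor in Z. Z1 = {q0, q1}; fixed.
Sat(AF (r ∧ (EF p))) = {q0, q1}
|Sat(AF (r ∧ (EF p)))| = |{q0, q1}| = 2.

2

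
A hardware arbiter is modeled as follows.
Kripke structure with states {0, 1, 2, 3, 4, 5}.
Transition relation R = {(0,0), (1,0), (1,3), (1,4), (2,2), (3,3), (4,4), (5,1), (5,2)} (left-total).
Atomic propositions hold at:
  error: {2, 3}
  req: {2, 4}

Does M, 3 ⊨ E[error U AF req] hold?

No

AF req: least fixpoint, start Z0 = {2, 4}, add states with every successor in Z. Already a fixed point.
Sat(AF req) = {2, 4}
E[error U AF req]: least fixpoint, start Z0 = Sat(AF req) = {2, 4}, add states in Sat(error) with some successor in Z. Already a fixed point.
Sat(E[error U AF req]) = {2, 4}
3 ∉ Sat(E[error U AF req]) = {2, 4}, so the formula does not hold at 3.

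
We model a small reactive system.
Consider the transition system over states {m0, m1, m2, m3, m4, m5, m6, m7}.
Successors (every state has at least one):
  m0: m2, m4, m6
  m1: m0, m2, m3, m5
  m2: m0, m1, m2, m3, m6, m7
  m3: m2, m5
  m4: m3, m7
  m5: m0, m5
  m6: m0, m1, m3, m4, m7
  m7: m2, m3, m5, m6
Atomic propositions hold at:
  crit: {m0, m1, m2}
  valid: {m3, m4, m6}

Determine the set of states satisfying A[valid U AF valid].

{m3, m4, m6}

AF valid: least fixpoint, start Z0 = {m3, m4, m6}, add states with every successor in Z. Already a fixed point.
Sat(AF valid) = {m3, m4, m6}
A[valid U AF valid]: least fixpoint, start Z0 = Sat(AF valid) = {m3, m4, m6}, add states in Sat(valid) with every successor in Z. Already a fixed point.
Sat(A[valid U AF valid]) = {m3, m4, m6}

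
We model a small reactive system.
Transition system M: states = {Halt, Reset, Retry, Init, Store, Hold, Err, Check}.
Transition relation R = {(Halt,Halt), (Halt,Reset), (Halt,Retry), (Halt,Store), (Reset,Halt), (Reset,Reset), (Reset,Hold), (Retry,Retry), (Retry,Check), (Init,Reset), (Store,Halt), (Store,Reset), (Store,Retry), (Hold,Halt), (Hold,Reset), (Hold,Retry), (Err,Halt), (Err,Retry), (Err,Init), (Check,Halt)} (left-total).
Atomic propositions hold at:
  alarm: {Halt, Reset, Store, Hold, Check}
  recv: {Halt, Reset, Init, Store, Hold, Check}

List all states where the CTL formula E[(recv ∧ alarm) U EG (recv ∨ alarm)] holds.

{Halt, Reset, Init, Store, Hold, Check}

Sat(recv ∧ alarm) = {Halt, Reset, Store, Hold, Check}
Sat(recv ∨ alarm) = {Halt, Reset, Init, Store, Hold, Check}
EG (recv ∨ alarm): greatest fixpoint, start Z0 = {Halt, Reset, Init, Store, Hold, Check}, keep only states in Sat with some successor in Z. Already a fixed point.
Sat(EG (recv ∨ alarm)) = {Halt, Reset, Init, Store, Hold, Check}
E[(recv ∧ alarm) U EG (recv ∨ alarm)]: least fixpoint, start Z0 = Sat(EG (recv ∨ alarm)) = {Halt, Reset, Init, Store, Hold, Check}, add states in Sat(recv ∧ alarm) with some successor in Z. Already a fixed point.
Sat(E[(recv ∧ alarm) U EG (recv ∨ alarm)]) = {Halt, Reset, Init, Store, Hold, Check}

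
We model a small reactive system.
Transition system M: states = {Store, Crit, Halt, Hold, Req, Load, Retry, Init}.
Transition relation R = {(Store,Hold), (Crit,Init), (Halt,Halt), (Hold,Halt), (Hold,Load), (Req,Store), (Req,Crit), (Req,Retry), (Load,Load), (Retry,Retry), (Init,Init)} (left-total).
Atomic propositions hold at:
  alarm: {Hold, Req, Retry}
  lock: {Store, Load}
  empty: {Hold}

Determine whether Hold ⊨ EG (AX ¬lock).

No

Sat(¬lock) = {Crit, Halt, Hold, Req, Retry, Init}
Sat(AX ¬lock) = {s : every successor in {Crit, Halt, Hold, Req, Retry, Init}} = {Store, Crit, Halt, Retry, Init}
EG (AX ¬lock): greatest fixpoint, start Z0 = {Store, Crit, Halt, Retry, Init}, keep only states in Sat with some successor in Z. Z1 = {Crit, Halt, Retry, Init}; fixed.
Sat(EG (AX ¬lock)) = {Crit, Halt, Retry, Init}
Hold ∉ Sat(EG (AX ¬lock)) = {Crit, Halt, Retry, Init}, so the formula does not hold at Hold.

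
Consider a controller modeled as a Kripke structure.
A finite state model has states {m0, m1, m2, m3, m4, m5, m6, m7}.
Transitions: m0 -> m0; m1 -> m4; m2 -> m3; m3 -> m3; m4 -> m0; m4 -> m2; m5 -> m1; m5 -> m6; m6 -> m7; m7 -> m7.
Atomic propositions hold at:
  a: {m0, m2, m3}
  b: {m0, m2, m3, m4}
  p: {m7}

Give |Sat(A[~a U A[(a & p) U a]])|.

Sat(~a) = {m1, m4, m5, m6, m7}
Sat(a & p) = ∅
A[(a & p) U a]: least fixpoint, start Z0 = Sat(a) = {m0, m2, m3}, add states in Sat(a & p) with every successor in Z. Already a fixed point.
Sat(A[(a & p) U a]) = {m0, m2, m3}
A[~a U A[(a & p) U a]]: least fixpoint, start Z0 = Sat(A[(a & p) U a]) = {m0, m2, m3}, add states in Sat(~a) with every successor in Z. Z1 = {m0, m2, m3, m4}; Z2 = {m0, m1, m2, m3, m4}; fixed.
Sat(A[~a U A[(a & p) U a]]) = {m0, m1, m2, m3, m4}
|Sat(A[~a U A[(a & p) U a]])| = |{m0, m1, m2, m3, m4}| = 5.

5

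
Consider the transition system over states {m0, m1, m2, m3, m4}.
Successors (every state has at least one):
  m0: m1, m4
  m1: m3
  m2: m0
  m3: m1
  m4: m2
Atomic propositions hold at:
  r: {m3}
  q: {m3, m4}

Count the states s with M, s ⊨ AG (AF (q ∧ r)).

2

Sat(q ∧ r) = {m3}
AF (q ∧ r): least fixpoint, start Z0 = {m3}, add states with every successor in Z. Z1 = {m1, m3}; fixed.
Sat(AF (q ∧ r)) = {m1, m3}
AG (AF (q ∧ r)): greatest fixpoint, start Z0 = {m1, m3}, keep only states in Sat with every successor in Z. Already a fixed point.
Sat(AG (AF (q ∧ r))) = {m1, m3}
|Sat(AG (AF (q ∧ r)))| = |{m1, m3}| = 2.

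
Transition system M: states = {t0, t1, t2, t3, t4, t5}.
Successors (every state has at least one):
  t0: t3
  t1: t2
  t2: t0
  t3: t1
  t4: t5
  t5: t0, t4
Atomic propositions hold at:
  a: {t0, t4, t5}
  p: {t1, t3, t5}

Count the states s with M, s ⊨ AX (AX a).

2

Sat(AX a) = {s : every successor in {t0, t4, t5}} = {t2, t4, t5}
Sat(AX (AX a)) = {s : every successor in {t2, t4, t5}} = {t1, t4}
|Sat(AX (AX a))| = |{t1, t4}| = 2.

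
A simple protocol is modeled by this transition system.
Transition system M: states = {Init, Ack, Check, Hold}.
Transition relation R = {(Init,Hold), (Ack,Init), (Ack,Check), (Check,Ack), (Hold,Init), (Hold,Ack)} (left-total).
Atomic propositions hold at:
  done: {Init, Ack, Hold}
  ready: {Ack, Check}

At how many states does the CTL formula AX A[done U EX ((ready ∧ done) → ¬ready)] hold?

Sat(ready ∧ done) = {Ack}
Sat(¬ready) = {Init, Hold}
Sat((ready ∧ done) → ¬ready) = {Init, Check, Hold}
Sat(EX ((ready ∧ done) → ¬ready)) = {s : some successor in {Init, Check, Hold}} = {Init, Ack, Hold}
A[done U EX ((ready ∧ done) → ¬ready)]: least fixpoint, start Z0 = Sat(EX ((ready ∧ done) → ¬ready)) = {Init, Ack, Hold}, add states in Sat(done) with every successor in Z. Already a fixed point.
Sat(A[done U EX ((ready ∧ done) → ¬ready)]) = {Init, Ack, Hold}
Sat(AX A[done U EX ((ready ∧ done) → ¬ready)]) = {s : every successor in {Init, Ack, Hold}} = {Init, Check, Hold}
|Sat(AX A[done U EX ((ready ∧ done) → ¬ready)])| = |{Init, Check, Hold}| = 3.

3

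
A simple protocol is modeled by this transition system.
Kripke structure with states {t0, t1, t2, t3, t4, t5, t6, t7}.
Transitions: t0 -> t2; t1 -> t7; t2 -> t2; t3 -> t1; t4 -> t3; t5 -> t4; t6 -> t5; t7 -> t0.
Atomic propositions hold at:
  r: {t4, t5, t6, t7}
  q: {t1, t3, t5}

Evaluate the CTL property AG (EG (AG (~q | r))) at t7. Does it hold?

Yes

Sat(~q) = {t0, t2, t4, t6, t7}
Sat(~q | r) = {t0, t2, t4, t5, t6, t7}
AG (~q | r): greatest fixpoint, start Z0 = {t0, t2, t4, t5, t6, t7}, keep only states in Sat with every successor in Z. Z1 = {t0, t2, t5, t6, t7}; Z2 = {t0, t2, t6, t7}; Z3 = {t0, t2, t7}; fixed.
Sat(AG (~q | r)) = {t0, t2, t7}
EG (AG (~q | r)): greatest fixpoint, start Z0 = {t0, t2, t7}, keep only states in Sat with some successor in Z. Already a fixed point.
Sat(EG (AG (~q | r))) = {t0, t2, t7}
AG (EG (AG (~q | r))): greatest fixpoint, start Z0 = {t0, t2, t7}, keep only states in Sat with every successor in Z. Already a fixed point.
Sat(AG (EG (AG (~q | r)))) = {t0, t2, t7}
t7 ∈ Sat(AG (EG (AG (~q | r)))) = {t0, t2, t7}, so the formula holds at t7.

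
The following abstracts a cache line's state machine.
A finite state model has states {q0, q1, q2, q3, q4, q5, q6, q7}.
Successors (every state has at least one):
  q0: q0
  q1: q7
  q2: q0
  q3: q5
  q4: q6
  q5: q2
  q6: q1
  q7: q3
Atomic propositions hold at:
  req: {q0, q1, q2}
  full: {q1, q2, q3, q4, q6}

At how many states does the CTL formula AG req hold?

AG req: greatest fixpoint, start Z0 = {q0, q1, q2}, keep only states in Sat with every successor in Z. Z1 = {q0, q2}; fixed.
Sat(AG req) = {q0, q2}
|Sat(AG req)| = |{q0, q2}| = 2.

2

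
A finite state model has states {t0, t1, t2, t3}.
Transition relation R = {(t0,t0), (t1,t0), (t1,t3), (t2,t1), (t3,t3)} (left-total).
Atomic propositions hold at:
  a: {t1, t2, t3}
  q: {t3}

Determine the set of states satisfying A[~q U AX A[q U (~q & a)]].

{t2}

Sat(~q) = {t0, t1, t2}
Sat(~q & a) = {t1, t2}
A[q U (~q & a)]: least fixpoint, start Z0 = Sat((~q & a)) = {t1, t2}, add states in Sat(q) with every successor in Z. Already a fixed point.
Sat(A[q U (~q & a)]) = {t1, t2}
Sat(AX A[q U (~q & a)]) = {s : every successor in {t1, t2}} = {t2}
A[~q U AX A[q U (~q & a)]]: least fixpoint, start Z0 = Sat(AX A[q U (~q & a)]) = {t2}, add states in Sat(~q) with every successor in Z. Already a fixed point.
Sat(A[~q U AX A[q U (~q & a)]]) = {t2}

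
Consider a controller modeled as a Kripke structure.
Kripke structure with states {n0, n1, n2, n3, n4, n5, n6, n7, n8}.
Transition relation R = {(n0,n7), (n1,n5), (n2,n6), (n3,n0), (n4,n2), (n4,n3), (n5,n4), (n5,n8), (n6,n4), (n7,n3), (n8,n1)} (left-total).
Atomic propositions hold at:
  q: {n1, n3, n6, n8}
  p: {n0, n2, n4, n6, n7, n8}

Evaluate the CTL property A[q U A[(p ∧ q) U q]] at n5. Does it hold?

No

Sat(p ∧ q) = {n6, n8}
A[(p ∧ q) U q]: least fixpoint, start Z0 = Sat(q) = {n1, n3, n6, n8}, add states in Sat(p ∧ q) with every successor in Z. Already a fixed point.
Sat(A[(p ∧ q) U q]) = {n1, n3, n6, n8}
A[q U A[(p ∧ q) U q]]: least fixpoint, start Z0 = Sat(A[(p ∧ q) U q]) = {n1, n3, n6, n8}, add states in Sat(q) with every successor in Z. Already a fixed point.
Sat(A[q U A[(p ∧ q) U q]]) = {n1, n3, n6, n8}
n5 ∉ Sat(A[q U A[(p ∧ q) U q]]) = {n1, n3, n6, n8}, so the formula does not hold at n5.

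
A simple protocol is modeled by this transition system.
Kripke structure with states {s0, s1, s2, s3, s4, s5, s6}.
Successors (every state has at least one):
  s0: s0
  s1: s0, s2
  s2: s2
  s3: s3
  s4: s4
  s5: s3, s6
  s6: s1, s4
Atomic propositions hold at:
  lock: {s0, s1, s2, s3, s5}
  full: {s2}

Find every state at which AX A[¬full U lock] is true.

{s0, s1, s2, s3}

Sat(¬full) = {s0, s1, s3, s4, s5, s6}
A[¬full U lock]: least fixpoint, start Z0 = Sat(lock) = {s0, s1, s2, s3, s5}, add states in Sat(¬full) with every successor in Z. Already a fixed point.
Sat(A[¬full U lock]) = {s0, s1, s2, s3, s5}
Sat(AX A[¬full U lock]) = {s : every successor in {s0, s1, s2, s3, s5}} = {s0, s1, s2, s3}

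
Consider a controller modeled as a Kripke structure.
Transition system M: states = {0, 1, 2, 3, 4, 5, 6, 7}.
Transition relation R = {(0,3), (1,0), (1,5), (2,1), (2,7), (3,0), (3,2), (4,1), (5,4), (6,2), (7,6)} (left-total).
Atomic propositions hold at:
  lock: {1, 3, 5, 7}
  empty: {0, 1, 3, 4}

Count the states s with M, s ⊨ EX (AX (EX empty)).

7

Sat(EX empty) = {s : some successor in {0, 1, 3, 4}} = {0, 1, 2, 3, 4, 5}
Sat(AX (EX empty)) = {s : every successor in {0, 1, 2, 3, 4, 5}} = {0, 1, 3, 4, 5, 6}
Sat(EX (AX (EX empty))) = {s : some successor in {0, 1, 3, 4, 5, 6}} = {0, 1, 2, 3, 4, 5, 7}
|Sat(EX (AX (EX empty)))| = |{0, 1, 2, 3, 4, 5, 7}| = 7.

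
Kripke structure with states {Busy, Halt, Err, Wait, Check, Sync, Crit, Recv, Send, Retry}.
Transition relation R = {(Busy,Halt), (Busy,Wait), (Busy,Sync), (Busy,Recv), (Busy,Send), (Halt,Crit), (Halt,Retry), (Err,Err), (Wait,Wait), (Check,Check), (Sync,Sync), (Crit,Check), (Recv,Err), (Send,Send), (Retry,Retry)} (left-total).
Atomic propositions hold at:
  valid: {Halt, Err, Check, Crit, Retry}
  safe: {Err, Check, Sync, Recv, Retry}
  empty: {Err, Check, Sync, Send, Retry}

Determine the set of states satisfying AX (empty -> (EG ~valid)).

Sat(~valid) = {Busy, Wait, Sync, Recv, Send}
EG ~valid: greatest fixpoint, start Z0 = {Busy, Wait, Sync, Recv, Send}, keep only states in Sat with some successor in Z. Z1 = {Busy, Wait, Sync, Send}; fixed.
Sat(EG ~valid) = {Busy, Wait, Sync, Send}
Sat(empty -> (EG ~valid)) = {Busy, Halt, Wait, Sync, Crit, Recv, Send}
Sat(AX (empty -> (EG ~valid))) = {s : every successor in {Busy, Halt, Wait, Sync, Crit, Recv, Send}} = {Busy, Wait, Sync, Send}

{Busy, Wait, Sync, Send}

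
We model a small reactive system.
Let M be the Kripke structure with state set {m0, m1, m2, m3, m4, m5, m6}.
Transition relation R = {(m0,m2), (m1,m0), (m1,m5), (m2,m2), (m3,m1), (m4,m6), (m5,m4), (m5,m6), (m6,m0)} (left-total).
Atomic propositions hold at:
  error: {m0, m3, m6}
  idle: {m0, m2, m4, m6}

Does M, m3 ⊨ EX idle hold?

Sat(EX idle) = {s : some successor in {m0, m2, m4, m6}} = {m0, m1, m2, m4, m5, m6}
m3 ∉ Sat(EX idle) = {m0, m1, m2, m4, m5, m6}, so the formula does not hold at m3.

No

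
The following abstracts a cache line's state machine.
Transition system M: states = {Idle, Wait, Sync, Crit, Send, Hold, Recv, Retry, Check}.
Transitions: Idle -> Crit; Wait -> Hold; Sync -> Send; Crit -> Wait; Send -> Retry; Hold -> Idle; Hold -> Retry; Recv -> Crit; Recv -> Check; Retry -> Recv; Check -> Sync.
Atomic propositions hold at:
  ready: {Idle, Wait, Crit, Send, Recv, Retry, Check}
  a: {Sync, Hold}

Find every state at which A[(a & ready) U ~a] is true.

{Idle, Wait, Crit, Send, Recv, Retry, Check}

Sat(a & ready) = ∅
Sat(~a) = {Idle, Wait, Crit, Send, Recv, Retry, Check}
A[(a & ready) U ~a]: least fixpoint, start Z0 = Sat(~a) = {Idle, Wait, Crit, Send, Recv, Retry, Check}, add states in Sat(a & ready) with every successor in Z. Already a fixed point.
Sat(A[(a & ready) U ~a]) = {Idle, Wait, Crit, Send, Recv, Retry, Check}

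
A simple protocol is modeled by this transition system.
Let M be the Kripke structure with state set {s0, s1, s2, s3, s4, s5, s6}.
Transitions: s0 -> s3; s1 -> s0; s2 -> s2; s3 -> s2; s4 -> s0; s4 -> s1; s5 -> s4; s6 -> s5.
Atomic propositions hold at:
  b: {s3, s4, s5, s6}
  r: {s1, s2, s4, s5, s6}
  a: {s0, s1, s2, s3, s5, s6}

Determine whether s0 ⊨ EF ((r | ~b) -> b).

Sat(~b) = {s0, s1, s2}
Sat(r | ~b) = {s0, s1, s2, s4, s5, s6}
Sat((r | ~b) -> b) = {s3, s4, s5, s6}
EF ((r | ~b) -> b): least fixpoint, start Z0 = {s3, s4, s5, s6}, add states with some successor in Z. Z1 = {s0, s3, s4, s5, s6}; Z2 = {s0, s1, s3, s4, s5, s6}; fixed.
Sat(EF ((r | ~b) -> b)) = {s0, s1, s3, s4, s5, s6}
s0 ∈ Sat(EF ((r | ~b) -> b)) = {s0, s1, s3, s4, s5, s6}, so the formula holds at s0.

Yes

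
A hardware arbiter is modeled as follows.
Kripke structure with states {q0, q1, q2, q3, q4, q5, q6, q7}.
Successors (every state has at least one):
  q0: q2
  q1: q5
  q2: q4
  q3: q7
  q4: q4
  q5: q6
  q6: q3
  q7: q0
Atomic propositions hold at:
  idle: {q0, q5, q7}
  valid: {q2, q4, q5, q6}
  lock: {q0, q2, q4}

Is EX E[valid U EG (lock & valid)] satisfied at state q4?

Sat(lock & valid) = {q2, q4}
EG (lock & valid): greatest fixpoint, start Z0 = {q2, q4}, keep only states in Sat with some successor in Z. Already a fixed point.
Sat(EG (lock & valid)) = {q2, q4}
E[valid U EG (lock & valid)]: least fixpoint, start Z0 = Sat(EG (lock & valid)) = {q2, q4}, add states in Sat(valid) with some successor in Z. Already a fixed point.
Sat(E[valid U EG (lock & valid)]) = {q2, q4}
Sat(EX E[valid U EG (lock & valid)]) = {s : some successor in {q2, q4}} = {q0, q2, q4}
q4 ∈ Sat(EX E[valid U EG (lock & valid)]) = {q0, q2, q4}, so the formula holds at q4.

Yes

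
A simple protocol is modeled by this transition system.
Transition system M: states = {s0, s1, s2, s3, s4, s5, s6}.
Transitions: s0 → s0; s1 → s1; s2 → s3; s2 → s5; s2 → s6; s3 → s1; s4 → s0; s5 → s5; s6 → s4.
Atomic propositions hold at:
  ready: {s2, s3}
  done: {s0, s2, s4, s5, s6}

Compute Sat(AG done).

{s0, s4, s5, s6}

AG done: greatest fixpoint, start Z0 = {s0, s2, s4, s5, s6}, keep only states in Sat with every successor in Z. Z1 = {s0, s4, s5, s6}; fixed.
Sat(AG done) = {s0, s4, s5, s6}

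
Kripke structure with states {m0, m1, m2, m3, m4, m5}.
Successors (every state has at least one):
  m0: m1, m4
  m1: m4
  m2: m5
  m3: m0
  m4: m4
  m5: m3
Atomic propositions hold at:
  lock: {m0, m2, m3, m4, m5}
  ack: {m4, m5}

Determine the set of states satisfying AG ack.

AG ack: greatest fixpoint, start Z0 = {m4, m5}, keep only states in Sat with every successor in Z. Z1 = {m4}; fixed.
Sat(AG ack) = {m4}

{m4}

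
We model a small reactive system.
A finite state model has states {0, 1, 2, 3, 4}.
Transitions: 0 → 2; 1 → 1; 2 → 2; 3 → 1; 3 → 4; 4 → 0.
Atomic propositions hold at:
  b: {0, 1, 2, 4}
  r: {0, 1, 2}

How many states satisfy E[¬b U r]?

Sat(¬b) = {3}
E[¬b U r]: least fixpoint, start Z0 = Sat(r) = {0, 1, 2}, add states in Sat(¬b) with some successor in Z. Z1 = {0, 1, 2, 3}; fixed.
Sat(E[¬b U r]) = {0, 1, 2, 3}
|Sat(E[¬b U r])| = |{0, 1, 2, 3}| = 4.

4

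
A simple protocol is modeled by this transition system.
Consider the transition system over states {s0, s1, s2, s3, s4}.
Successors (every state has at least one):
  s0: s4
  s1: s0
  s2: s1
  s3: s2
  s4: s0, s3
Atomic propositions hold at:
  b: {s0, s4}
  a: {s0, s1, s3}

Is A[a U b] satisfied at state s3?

A[a U b]: least fixpoint, start Z0 = Sat(b) = {s0, s4}, add states in Sat(a) with every successor in Z. Z1 = {s0, s1, s4}; fixed.
Sat(A[a U b]) = {s0, s1, s4}
s3 ∉ Sat(A[a U b]) = {s0, s1, s4}, so the formula does not hold at s3.

No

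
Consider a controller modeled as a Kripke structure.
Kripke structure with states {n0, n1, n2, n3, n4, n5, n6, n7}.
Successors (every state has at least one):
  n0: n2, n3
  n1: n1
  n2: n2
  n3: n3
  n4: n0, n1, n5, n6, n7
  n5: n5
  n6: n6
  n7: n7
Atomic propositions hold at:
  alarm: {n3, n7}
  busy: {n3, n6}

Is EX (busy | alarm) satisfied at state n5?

Sat(busy | alarm) = {n3, n6, n7}
Sat(EX (busy | alarm)) = {s : some successor in {n3, n6, n7}} = {n0, n3, n4, n6, n7}
n5 ∉ Sat(EX (busy | alarm)) = {n0, n3, n4, n6, n7}, so the formula does not hold at n5.

No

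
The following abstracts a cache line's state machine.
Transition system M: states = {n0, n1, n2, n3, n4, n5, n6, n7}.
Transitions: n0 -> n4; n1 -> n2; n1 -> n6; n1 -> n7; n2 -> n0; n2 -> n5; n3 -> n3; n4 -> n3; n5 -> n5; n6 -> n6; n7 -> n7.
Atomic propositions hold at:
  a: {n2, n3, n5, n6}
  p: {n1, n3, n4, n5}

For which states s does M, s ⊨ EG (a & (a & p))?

{n3, n5}

Sat(a & p) = {n3, n5}
Sat(a & (a & p)) = {n3, n5}
EG (a & (a & p)): greatest fixpoint, start Z0 = {n3, n5}, keep only states in Sat with some successor in Z. Already a fixed point.
Sat(EG (a & (a & p))) = {n3, n5}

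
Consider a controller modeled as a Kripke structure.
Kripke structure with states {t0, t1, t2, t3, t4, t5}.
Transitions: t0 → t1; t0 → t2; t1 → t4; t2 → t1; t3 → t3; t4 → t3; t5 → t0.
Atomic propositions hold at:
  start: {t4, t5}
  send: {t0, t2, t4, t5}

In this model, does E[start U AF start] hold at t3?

AF start: least fixpoint, start Z0 = {t4, t5}, add states with every successor in Z. Z1 = {t1, t4, t5}; Z2 = {t1, t2, t4, t5}; Z3 = {t0, t1, t2, t4, t5}; fixed.
Sat(AF start) = {t0, t1, t2, t4, t5}
E[start U AF start]: least fixpoint, start Z0 = Sat(AF start) = {t0, t1, t2, t4, t5}, add states in Sat(start) with some successor in Z. Already a fixed point.
Sat(E[start U AF start]) = {t0, t1, t2, t4, t5}
t3 ∉ Sat(E[start U AF start]) = {t0, t1, t2, t4, t5}, so the formula does not hold at t3.

No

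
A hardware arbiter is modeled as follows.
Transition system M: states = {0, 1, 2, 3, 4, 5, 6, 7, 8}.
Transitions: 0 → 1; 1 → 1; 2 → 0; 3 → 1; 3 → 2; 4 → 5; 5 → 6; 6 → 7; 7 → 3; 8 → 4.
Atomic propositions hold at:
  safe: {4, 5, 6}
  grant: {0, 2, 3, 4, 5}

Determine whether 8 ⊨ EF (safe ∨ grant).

Yes

Sat(safe ∨ grant) = {0, 2, 3, 4, 5, 6}
EF (safe ∨ grant): least fixpoint, start Z0 = {0, 2, 3, 4, 5, 6}, add states with some successor in Z. Z1 = {0, 2, 3, 4, 5, 6, 7, 8}; fixed.
Sat(EF (safe ∨ grant)) = {0, 2, 3, 4, 5, 6, 7, 8}
8 ∈ Sat(EF (safe ∨ grant)) = {0, 2, 3, 4, 5, 6, 7, 8}, so the formula holds at 8.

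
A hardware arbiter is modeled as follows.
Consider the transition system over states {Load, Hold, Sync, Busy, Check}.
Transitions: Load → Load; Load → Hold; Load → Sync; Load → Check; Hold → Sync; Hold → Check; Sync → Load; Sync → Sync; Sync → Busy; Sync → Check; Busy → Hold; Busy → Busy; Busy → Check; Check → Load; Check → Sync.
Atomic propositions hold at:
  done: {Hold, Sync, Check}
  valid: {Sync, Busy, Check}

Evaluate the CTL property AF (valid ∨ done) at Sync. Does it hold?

Yes

Sat(valid ∨ done) = {Hold, Sync, Busy, Check}
AF (valid ∨ done): least fixpoint, start Z0 = {Hold, Sync, Busy, Check}, add states with every successor in Z. Already a fixed point.
Sat(AF (valid ∨ done)) = {Hold, Sync, Busy, Check}
Sync ∈ Sat(AF (valid ∨ done)) = {Hold, Sync, Busy, Check}, so the formula holds at Sync.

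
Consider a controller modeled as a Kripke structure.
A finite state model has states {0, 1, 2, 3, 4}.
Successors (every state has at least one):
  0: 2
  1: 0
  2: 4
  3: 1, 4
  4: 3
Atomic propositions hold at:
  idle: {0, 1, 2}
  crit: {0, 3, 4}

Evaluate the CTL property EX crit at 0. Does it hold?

No

Sat(EX crit) = {s : some successor in {0, 3, 4}} = {1, 2, 3, 4}
0 ∉ Sat(EX crit) = {1, 2, 3, 4}, so the formula does not hold at 0.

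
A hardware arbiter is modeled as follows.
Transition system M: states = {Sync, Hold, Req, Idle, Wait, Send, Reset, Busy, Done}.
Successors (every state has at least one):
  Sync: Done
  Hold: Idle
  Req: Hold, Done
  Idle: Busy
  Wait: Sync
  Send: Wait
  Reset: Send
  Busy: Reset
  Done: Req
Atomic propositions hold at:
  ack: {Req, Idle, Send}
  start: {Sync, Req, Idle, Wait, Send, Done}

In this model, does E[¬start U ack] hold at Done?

No

Sat(¬start) = {Hold, Reset, Busy}
E[¬start U ack]: least fixpoint, start Z0 = Sat(ack) = {Req, Idle, Send}, add states in Sat(¬start) with some successor in Z. Z1 = {Hold, Req, Idle, Send, Reset}; Z2 = {Hold, Req, Idle, Send, Reset, Busy}; fixed.
Sat(E[¬start U ack]) = {Hold, Req, Idle, Send, Reset, Busy}
Done ∉ Sat(E[¬start U ack]) = {Hold, Req, Idle, Send, Reset, Busy}, so the formula does not hold at Done.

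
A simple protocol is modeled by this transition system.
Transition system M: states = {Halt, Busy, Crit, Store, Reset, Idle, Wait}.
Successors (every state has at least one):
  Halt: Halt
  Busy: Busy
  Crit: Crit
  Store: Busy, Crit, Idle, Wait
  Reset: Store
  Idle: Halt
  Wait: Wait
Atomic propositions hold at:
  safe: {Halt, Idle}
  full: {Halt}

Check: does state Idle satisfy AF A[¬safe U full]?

Yes

Sat(¬safe) = {Busy, Crit, Store, Reset, Wait}
A[¬safe U full]: least fixpoint, start Z0 = Sat(full) = {Halt}, add states in Sat(¬safe) with every successor in Z. Already a fixed point.
Sat(A[¬safe U full]) = {Halt}
AF A[¬safe U full]: least fixpoint, start Z0 = {Halt}, add states with every successor in Z. Z1 = {Halt, Idle}; fixed.
Sat(AF A[¬safe U full]) = {Halt, Idle}
Idle ∈ Sat(AF A[¬safe U full]) = {Halt, Idle}, so the formula holds at Idle.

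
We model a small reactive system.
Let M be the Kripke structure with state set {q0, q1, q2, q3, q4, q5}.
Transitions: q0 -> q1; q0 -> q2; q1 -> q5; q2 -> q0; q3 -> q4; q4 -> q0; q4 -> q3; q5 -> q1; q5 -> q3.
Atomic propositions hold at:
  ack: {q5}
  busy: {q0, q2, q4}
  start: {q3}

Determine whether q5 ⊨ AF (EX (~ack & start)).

Sat(~ack) = {q0, q1, q2, q3, q4}
Sat(~ack & start) = {q3}
Sat(EX (~ack & start)) = {s : some successor in {q3}} = {q4, q5}
AF (EX (~ack & start)): least fixpoint, start Z0 = {q4, q5}, add states with every successor in Z. Z1 = {q1, q3, q4, q5}; fixed.
Sat(AF (EX (~ack & start))) = {q1, q3, q4, q5}
q5 ∈ Sat(AF (EX (~ack & start))) = {q1, q3, q4, q5}, so the formula holds at q5.

Yes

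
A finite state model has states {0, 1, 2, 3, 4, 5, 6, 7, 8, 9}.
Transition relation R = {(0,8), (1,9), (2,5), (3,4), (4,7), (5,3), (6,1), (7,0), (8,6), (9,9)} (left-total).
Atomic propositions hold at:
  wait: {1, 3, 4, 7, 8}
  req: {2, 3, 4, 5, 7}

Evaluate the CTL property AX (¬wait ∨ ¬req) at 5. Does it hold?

Sat(¬wait) = {0, 2, 5, 6, 9}
Sat(¬req) = {0, 1, 6, 8, 9}
Sat(¬wait ∨ ¬req) = {0, 1, 2, 5, 6, 8, 9}
Sat(AX (¬wait ∨ ¬req)) = {s : every successor in {0, 1, 2, 5, 6, 8, 9}} = {0, 1, 2, 6, 7, 8, 9}
5 ∉ Sat(AX (¬wait ∨ ¬req)) = {0, 1, 2, 6, 7, 8, 9}, so the formula does not hold at 5.

No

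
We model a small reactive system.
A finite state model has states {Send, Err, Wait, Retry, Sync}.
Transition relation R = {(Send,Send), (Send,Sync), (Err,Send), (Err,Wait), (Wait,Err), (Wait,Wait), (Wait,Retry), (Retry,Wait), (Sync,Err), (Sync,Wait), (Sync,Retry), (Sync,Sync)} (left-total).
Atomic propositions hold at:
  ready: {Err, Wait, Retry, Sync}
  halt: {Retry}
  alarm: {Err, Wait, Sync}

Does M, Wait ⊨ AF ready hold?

AF ready: least fixpoint, start Z0 = {Err, Wait, Retry, Sync}, add states with every successor in Z. Already a fixed point.
Sat(AF ready) = {Err, Wait, Retry, Sync}
Wait ∈ Sat(AF ready) = {Err, Wait, Retry, Sync}, so the formula holds at Wait.

Yes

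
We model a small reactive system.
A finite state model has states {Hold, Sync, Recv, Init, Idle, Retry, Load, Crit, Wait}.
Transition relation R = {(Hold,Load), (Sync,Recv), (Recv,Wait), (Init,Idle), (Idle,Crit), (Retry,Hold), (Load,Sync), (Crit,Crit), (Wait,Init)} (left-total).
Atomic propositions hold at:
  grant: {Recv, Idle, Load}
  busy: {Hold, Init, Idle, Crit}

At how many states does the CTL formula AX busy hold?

Sat(AX busy) = {s : every successor in {Hold, Init, Idle, Crit}} = {Init, Idle, Retry, Crit, Wait}
|Sat(AX busy)| = |{Init, Idle, Retry, Crit, Wait}| = 5.

5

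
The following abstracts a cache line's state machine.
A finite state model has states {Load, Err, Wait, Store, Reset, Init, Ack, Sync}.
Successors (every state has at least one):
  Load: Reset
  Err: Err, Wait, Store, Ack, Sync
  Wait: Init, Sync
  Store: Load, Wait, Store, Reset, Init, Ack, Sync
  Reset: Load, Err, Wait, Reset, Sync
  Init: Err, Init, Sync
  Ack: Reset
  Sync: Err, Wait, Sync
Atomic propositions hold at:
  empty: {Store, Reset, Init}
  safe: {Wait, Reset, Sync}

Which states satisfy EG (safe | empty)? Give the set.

Sat(safe | empty) = {Wait, Store, Reset, Init, Sync}
EG (safe | empty): greatest fixpoint, start Z0 = {Wait, Store, Reset, Init, Sync}, keep only states in Sat with some successor in Z. Already a fixed point.
Sat(EG (safe | empty)) = {Wait, Store, Reset, Init, Sync}

{Wait, Store, Reset, Init, Sync}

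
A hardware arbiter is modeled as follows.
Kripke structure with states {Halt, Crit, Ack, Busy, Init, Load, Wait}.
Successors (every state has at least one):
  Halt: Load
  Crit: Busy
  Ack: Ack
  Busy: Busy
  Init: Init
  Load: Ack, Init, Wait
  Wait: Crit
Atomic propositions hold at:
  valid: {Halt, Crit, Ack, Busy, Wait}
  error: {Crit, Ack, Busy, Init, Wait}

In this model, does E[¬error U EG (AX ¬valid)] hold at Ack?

No

Sat(¬error) = {Halt, Load}
Sat(¬valid) = {Init, Load}
Sat(AX ¬valid) = {s : every successor in {Init, Load}} = {Halt, Init}
EG (AX ¬valid): greatest fixpoint, start Z0 = {Halt, Init}, keep only states in Sat with some successor in Z. Z1 = {Init}; fixed.
Sat(EG (AX ¬valid)) = {Init}
E[¬error U EG (AX ¬valid)]: least fixpoint, start Z0 = Sat(EG (AX ¬valid)) = {Init}, add states in Sat(¬error) with some successor in Z. Z1 = {Init, Load}; Z2 = {Halt, Init, Load}; fixed.
Sat(E[¬error U EG (AX ¬valid)]) = {Halt, Init, Load}
Ack ∉ Sat(E[¬error U EG (AX ¬valid)]) = {Halt, Init, Load}, so the formula does not hold at Ack.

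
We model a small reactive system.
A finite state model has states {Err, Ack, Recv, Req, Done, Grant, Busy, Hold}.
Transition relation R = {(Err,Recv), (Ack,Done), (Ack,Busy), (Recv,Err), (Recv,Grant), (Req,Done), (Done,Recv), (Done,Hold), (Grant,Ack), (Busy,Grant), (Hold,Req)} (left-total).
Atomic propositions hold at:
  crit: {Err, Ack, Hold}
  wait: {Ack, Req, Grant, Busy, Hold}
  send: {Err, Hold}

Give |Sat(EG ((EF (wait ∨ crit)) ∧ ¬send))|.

6

Sat(wait ∨ crit) = {Err, Ack, Req, Grant, Busy, Hold}
EF (wait ∨ crit): least fixpoint, start Z0 = {Err, Ack, Req, Grant, Busy, Hold}, add states with some successor in Z. Z1 = {Err, Ack, Recv, Req, Done, Grant, Busy, Hold}; fixed.
Sat(EF (wait ∨ crit)) = {Err, Ack, Recv, Req, Done, Grant, Busy, Hold}
Sat(¬send) = {Ack, Recv, Req, Done, Grant, Busy}
Sat((EF (wait ∨ crit)) ∧ ¬send) = {Ack, Recv, Req, Done, Grant, Busy}
EG ((EF (wait ∨ crit)) ∧ ¬send): greatest fixpoint, start Z0 = {Ack, Recv, Req, Done, Grant, Busy}, keep only states in Sat with some successor in Z. Already a fixed point.
Sat(EG ((EF (wait ∨ crit)) ∧ ¬send)) = {Ack, Recv, Req, Done, Grant, Busy}
|Sat(EG ((EF (wait ∨ crit)) ∧ ¬send))| = |{Ack, Recv, Req, Done, Grant, Busy}| = 6.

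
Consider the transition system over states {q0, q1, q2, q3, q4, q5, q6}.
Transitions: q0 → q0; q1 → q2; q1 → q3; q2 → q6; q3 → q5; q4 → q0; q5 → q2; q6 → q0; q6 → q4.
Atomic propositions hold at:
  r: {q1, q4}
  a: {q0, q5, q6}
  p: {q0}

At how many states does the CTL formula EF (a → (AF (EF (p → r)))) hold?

Sat(p → r) = {q1, q2, q3, q4, q5, q6}
EF (p → r): least fixpoint, start Z0 = {q1, q2, q3, q4, q5, q6}, add states with some successor in Z. Already a fixed point.
Sat(EF (p → r)) = {q1, q2, q3, q4, q5, q6}
AF (EF (p → r)): least fixpoint, start Z0 = {q1, q2, q3, q4, q5, q6}, add states with every successor in Z. Already a fixed point.
Sat(AF (EF (p → r))) = {q1, q2, q3, q4, q5, q6}
Sat(a → (AF (EF (p → r)))) = {q1, q2, q3, q4, q5, q6}
EF (a → (AF (EF (p → r)))): least fixpoint, start Z0 = {q1, q2, q3, q4, q5, q6}, add states with some successor in Z. Already a fixed point.
Sat(EF (a → (AF (EF (p → r))))) = {q1, q2, q3, q4, q5, q6}
|Sat(EF (a → (AF (EF (p → r)))))| = |{q1, q2, q3, q4, q5, q6}| = 6.

6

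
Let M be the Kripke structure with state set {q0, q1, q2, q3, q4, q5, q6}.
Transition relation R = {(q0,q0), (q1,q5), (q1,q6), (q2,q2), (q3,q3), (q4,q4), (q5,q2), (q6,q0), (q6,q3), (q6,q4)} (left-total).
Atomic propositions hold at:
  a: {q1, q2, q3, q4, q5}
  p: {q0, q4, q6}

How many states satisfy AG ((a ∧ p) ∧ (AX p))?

1

Sat(a ∧ p) = {q4}
Sat(AX p) = {s : every successor in {q0, q4, q6}} = {q0, q4}
Sat((a ∧ p) ∧ (AX p)) = {q4}
AG ((a ∧ p) ∧ (AX p)): greatest fixpoint, start Z0 = {q4}, keep only states in Sat with every successor in Z. Already a fixed point.
Sat(AG ((a ∧ p) ∧ (AX p))) = {q4}
|Sat(AG ((a ∧ p) ∧ (AX p)))| = |{q4}| = 1.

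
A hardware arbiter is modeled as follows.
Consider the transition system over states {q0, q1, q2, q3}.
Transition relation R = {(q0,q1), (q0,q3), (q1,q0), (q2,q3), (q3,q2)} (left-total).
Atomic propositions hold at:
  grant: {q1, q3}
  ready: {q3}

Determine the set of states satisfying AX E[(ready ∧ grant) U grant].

{q0, q2}

Sat(ready ∧ grant) = {q3}
E[(ready ∧ grant) U grant]: least fixpoint, start Z0 = Sat(grant) = {q1, q3}, add states in Sat(ready ∧ grant) with some successor in Z. Already a fixed point.
Sat(E[(ready ∧ grant) U grant]) = {q1, q3}
Sat(AX E[(ready ∧ grant) U grant]) = {s : every successor in {q1, q3}} = {q0, q2}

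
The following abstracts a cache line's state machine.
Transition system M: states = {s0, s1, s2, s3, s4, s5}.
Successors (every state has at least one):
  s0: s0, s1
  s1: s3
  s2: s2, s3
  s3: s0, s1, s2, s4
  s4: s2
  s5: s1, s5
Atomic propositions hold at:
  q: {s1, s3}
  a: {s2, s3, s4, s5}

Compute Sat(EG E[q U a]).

{s1, s2, s3, s4, s5}

E[q U a]: least fixpoint, start Z0 = Sat(a) = {s2, s3, s4, s5}, add states in Sat(q) with some successor in Z. Z1 = {s1, s2, s3, s4, s5}; fixed.
Sat(E[q U a]) = {s1, s2, s3, s4, s5}
EG E[q U a]: greatest fixpoint, start Z0 = {s1, s2, s3, s4, s5}, keep only states in Sat with some successor in Z. Already a fixed point.
Sat(EG E[q U a]) = {s1, s2, s3, s4, s5}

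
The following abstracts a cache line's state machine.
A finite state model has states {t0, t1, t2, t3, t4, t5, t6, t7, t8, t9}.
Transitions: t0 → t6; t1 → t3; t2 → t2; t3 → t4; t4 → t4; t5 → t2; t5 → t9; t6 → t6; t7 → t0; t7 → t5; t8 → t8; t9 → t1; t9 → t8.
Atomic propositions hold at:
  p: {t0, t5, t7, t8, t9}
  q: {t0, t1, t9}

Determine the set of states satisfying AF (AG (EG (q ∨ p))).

Sat(q ∨ p) = {t0, t1, t5, t7, t8, t9}
EG (q ∨ p): greatest fixpoint, start Z0 = {t0, t1, t5, t7, t8, t9}, keep only states in Sat with some successor in Z. Z1 = {t5, t7, t8, t9}; fixed.
Sat(EG (q ∨ p)) = {t5, t7, t8, t9}
AG (EG (q ∨ p)): greatest fixpoint, start Z0 = {t5, t7, t8, t9}, keep only states in Sat with every successor in Z. Z1 = {t8}; fixed.
Sat(AG (EG (q ∨ p))) = {t8}
AF (AG (EG (q ∨ p))): least fixpoint, start Z0 = {t8}, add states with every successor in Z. Already a fixed point.
Sat(AF (AG (EG (q ∨ p)))) = {t8}

{t8}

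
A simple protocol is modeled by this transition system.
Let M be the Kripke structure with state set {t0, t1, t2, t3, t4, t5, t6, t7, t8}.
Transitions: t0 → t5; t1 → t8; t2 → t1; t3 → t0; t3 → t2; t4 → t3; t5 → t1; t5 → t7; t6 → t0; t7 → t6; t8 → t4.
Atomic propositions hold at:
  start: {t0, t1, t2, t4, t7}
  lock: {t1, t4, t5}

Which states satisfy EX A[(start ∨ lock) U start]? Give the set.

{t0, t2, t3, t5, t6, t8}

Sat(start ∨ lock) = {t0, t1, t2, t4, t5, t7}
A[(start ∨ lock) U start]: least fixpoint, start Z0 = Sat(start) = {t0, t1, t2, t4, t7}, add states in Sat(start ∨ lock) with every successor in Z. Z1 = {t0, t1, t2, t4, t5, t7}; fixed.
Sat(A[(start ∨ lock) U start]) = {t0, t1, t2, t4, t5, t7}
Sat(EX A[(start ∨ lock) U start]) = {s : some successor in {t0, t1, t2, t4, t5, t7}} = {t0, t2, t3, t5, t6, t8}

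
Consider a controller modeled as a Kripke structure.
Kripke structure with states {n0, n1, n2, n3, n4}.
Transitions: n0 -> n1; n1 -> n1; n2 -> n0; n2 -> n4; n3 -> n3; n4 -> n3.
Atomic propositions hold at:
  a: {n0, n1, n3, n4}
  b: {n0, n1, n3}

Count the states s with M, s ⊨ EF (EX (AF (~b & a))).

Sat(~b) = {n2, n4}
Sat(~b & a) = {n4}
AF (~b & a): least fixpoint, start Z0 = {n4}, add states with every successor in Z. Already a fixed point.
Sat(AF (~b & a)) = {n4}
Sat(EX (AF (~b & a))) = {s : some successor in {n4}} = {n2}
EF (EX (AF (~b & a))): least fixpoint, start Z0 = {n2}, add states with some successor in Z. Already a fixed point.
Sat(EF (EX (AF (~b & a)))) = {n2}
|Sat(EF (EX (AF (~b & a))))| = |{n2}| = 1.

1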